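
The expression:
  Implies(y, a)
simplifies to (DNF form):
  a | ~y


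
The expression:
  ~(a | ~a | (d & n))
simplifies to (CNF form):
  False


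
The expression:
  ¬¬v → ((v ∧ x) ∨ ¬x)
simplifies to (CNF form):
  True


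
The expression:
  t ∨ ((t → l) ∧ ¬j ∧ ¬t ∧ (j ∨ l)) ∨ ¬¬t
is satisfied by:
  {t: True, l: True, j: False}
  {t: True, l: False, j: False}
  {j: True, t: True, l: True}
  {j: True, t: True, l: False}
  {l: True, j: False, t: False}


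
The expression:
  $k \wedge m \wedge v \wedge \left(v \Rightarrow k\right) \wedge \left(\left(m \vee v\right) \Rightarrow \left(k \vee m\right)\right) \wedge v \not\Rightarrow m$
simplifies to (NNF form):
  $\text{False}$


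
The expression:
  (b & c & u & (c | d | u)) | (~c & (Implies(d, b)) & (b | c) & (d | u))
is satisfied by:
  {u: True, d: True, b: True, c: False}
  {u: True, b: True, d: False, c: False}
  {u: True, c: True, d: True, b: True}
  {u: True, c: True, b: True, d: False}
  {d: True, b: True, c: False, u: False}


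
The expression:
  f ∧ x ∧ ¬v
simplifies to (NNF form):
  f ∧ x ∧ ¬v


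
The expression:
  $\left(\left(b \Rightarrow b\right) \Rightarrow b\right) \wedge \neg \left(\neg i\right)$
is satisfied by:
  {i: True, b: True}


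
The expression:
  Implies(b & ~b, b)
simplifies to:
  True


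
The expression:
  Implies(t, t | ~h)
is always true.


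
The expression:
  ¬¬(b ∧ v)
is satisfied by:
  {b: True, v: True}


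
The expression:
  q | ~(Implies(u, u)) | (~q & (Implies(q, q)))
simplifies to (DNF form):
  True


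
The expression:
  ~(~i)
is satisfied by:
  {i: True}


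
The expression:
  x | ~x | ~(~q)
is always true.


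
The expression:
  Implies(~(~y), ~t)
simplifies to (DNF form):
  ~t | ~y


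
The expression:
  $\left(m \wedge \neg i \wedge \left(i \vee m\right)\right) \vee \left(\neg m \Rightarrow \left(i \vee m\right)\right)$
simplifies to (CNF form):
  $i \vee m$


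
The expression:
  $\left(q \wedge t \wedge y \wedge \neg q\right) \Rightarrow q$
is always true.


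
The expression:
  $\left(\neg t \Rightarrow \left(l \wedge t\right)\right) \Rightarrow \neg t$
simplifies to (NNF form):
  $\neg t$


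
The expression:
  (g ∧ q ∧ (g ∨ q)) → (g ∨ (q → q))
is always true.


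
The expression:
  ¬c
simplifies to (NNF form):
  ¬c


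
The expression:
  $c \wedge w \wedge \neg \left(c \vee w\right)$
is never true.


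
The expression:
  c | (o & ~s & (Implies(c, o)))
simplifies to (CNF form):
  (c | o) & (c | ~s)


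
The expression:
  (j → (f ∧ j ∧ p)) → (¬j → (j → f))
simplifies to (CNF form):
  True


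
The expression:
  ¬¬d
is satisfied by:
  {d: True}


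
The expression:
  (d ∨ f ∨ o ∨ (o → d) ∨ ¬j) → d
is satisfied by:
  {d: True}


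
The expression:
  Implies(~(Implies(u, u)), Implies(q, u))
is always true.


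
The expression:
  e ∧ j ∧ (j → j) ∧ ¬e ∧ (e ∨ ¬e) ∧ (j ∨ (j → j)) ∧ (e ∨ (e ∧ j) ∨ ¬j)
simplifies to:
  False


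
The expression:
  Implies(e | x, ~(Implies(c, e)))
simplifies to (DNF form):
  (c & ~e) | (~e & ~x)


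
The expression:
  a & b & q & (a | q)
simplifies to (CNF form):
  a & b & q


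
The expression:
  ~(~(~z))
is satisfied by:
  {z: False}


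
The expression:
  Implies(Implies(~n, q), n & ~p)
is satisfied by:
  {p: False, q: False, n: False}
  {n: True, p: False, q: False}
  {n: True, q: True, p: False}
  {p: True, n: False, q: False}


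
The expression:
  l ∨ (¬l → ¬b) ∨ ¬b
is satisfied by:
  {l: True, b: False}
  {b: False, l: False}
  {b: True, l: True}


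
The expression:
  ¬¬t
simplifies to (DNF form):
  t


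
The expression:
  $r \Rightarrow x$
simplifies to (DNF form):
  $x \vee \neg r$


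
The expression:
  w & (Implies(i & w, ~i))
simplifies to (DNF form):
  w & ~i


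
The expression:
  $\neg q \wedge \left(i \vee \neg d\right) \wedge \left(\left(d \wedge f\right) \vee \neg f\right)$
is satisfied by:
  {i: True, q: False, f: False, d: False}
  {i: False, q: False, f: False, d: False}
  {i: True, d: True, q: False, f: False}
  {i: True, d: True, f: True, q: False}


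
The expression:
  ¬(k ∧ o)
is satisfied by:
  {k: False, o: False}
  {o: True, k: False}
  {k: True, o: False}


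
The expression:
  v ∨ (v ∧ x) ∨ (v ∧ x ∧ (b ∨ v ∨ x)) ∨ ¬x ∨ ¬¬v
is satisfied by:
  {v: True, x: False}
  {x: False, v: False}
  {x: True, v: True}


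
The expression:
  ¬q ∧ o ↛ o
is never true.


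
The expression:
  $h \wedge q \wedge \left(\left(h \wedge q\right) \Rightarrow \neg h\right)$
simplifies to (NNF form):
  $\text{False}$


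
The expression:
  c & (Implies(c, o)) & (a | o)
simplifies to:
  c & o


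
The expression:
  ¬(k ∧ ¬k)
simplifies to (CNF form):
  True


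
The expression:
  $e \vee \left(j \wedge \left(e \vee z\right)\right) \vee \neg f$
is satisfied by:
  {e: True, j: True, z: True, f: False}
  {e: True, j: True, z: False, f: False}
  {e: True, z: True, j: False, f: False}
  {e: True, z: False, j: False, f: False}
  {j: True, z: True, e: False, f: False}
  {j: True, z: False, e: False, f: False}
  {z: True, e: False, j: False, f: False}
  {z: False, e: False, j: False, f: False}
  {f: True, e: True, j: True, z: True}
  {f: True, e: True, j: True, z: False}
  {f: True, e: True, z: True, j: False}
  {f: True, e: True, z: False, j: False}
  {f: True, j: True, z: True, e: False}


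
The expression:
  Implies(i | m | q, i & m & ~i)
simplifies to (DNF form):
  ~i & ~m & ~q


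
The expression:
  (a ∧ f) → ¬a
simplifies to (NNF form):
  ¬a ∨ ¬f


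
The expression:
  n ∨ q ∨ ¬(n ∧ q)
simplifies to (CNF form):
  True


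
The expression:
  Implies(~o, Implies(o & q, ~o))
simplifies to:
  True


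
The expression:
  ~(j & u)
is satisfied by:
  {u: False, j: False}
  {j: True, u: False}
  {u: True, j: False}


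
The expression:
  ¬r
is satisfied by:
  {r: False}


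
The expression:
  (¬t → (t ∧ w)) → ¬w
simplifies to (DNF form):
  ¬t ∨ ¬w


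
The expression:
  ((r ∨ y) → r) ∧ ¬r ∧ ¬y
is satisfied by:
  {y: False, r: False}


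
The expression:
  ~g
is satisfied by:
  {g: False}


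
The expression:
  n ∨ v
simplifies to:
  n ∨ v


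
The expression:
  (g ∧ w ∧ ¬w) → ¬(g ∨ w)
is always true.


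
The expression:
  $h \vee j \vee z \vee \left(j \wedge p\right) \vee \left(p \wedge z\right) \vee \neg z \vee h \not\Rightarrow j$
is always true.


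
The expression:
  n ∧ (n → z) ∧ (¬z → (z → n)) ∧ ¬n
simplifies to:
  False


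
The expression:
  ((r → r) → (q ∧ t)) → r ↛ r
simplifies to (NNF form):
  ¬q ∨ ¬t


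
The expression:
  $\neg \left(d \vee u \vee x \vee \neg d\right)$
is never true.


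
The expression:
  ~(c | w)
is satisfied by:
  {w: False, c: False}


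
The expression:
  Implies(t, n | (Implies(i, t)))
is always true.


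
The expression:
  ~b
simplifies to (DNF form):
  ~b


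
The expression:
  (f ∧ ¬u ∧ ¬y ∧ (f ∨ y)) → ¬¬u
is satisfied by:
  {y: True, u: True, f: False}
  {y: True, u: False, f: False}
  {u: True, y: False, f: False}
  {y: False, u: False, f: False}
  {f: True, y: True, u: True}
  {f: True, y: True, u: False}
  {f: True, u: True, y: False}


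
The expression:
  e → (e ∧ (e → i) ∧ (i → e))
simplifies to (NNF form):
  i ∨ ¬e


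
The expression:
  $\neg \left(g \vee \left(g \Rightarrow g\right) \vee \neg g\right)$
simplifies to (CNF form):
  $\text{False}$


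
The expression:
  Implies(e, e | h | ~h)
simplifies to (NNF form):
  True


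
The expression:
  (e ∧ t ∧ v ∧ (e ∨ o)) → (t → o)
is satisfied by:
  {o: True, v: False, t: False, e: False}
  {o: False, v: False, t: False, e: False}
  {e: True, o: True, v: False, t: False}
  {e: True, o: False, v: False, t: False}
  {o: True, t: True, e: False, v: False}
  {t: True, e: False, v: False, o: False}
  {e: True, t: True, o: True, v: False}
  {e: True, t: True, o: False, v: False}
  {o: True, v: True, e: False, t: False}
  {v: True, e: False, t: False, o: False}
  {o: True, e: True, v: True, t: False}
  {e: True, v: True, o: False, t: False}
  {o: True, t: True, v: True, e: False}
  {t: True, v: True, e: False, o: False}
  {e: True, t: True, v: True, o: True}


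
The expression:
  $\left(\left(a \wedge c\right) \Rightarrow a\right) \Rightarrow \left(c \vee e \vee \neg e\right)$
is always true.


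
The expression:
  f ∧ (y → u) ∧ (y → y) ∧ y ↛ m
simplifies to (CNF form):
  f ∧ u ∧ y ∧ ¬m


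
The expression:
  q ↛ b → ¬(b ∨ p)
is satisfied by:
  {b: True, p: False, q: False}
  {p: False, q: False, b: False}
  {b: True, q: True, p: False}
  {q: True, p: False, b: False}
  {b: True, p: True, q: False}
  {p: True, b: False, q: False}
  {b: True, q: True, p: True}


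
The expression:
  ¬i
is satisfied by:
  {i: False}


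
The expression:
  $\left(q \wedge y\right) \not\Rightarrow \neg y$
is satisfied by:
  {y: True, q: True}


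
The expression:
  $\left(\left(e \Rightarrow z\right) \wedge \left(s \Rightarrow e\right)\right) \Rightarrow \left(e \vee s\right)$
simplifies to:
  $e \vee s$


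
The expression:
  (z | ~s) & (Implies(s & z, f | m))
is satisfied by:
  {z: True, f: True, m: True, s: False}
  {z: True, f: True, m: False, s: False}
  {z: True, m: True, f: False, s: False}
  {z: True, m: False, f: False, s: False}
  {f: True, m: True, z: False, s: False}
  {f: True, z: False, m: False, s: False}
  {f: False, m: True, z: False, s: False}
  {f: False, z: False, m: False, s: False}
  {z: True, s: True, f: True, m: True}
  {z: True, s: True, f: True, m: False}
  {z: True, s: True, m: True, f: False}


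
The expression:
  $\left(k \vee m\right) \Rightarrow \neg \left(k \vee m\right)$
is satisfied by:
  {k: False, m: False}


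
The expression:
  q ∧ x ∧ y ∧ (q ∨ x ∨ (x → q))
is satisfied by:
  {x: True, y: True, q: True}


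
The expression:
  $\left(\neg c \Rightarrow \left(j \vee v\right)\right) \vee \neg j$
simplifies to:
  $\text{True}$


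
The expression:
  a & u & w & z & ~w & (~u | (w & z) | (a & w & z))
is never true.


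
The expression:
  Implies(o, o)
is always true.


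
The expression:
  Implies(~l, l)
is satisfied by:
  {l: True}


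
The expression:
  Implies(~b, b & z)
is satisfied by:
  {b: True}


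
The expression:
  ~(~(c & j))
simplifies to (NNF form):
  c & j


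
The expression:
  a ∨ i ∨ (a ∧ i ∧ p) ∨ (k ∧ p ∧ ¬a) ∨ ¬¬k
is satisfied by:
  {i: True, a: True, k: True}
  {i: True, a: True, k: False}
  {i: True, k: True, a: False}
  {i: True, k: False, a: False}
  {a: True, k: True, i: False}
  {a: True, k: False, i: False}
  {k: True, a: False, i: False}


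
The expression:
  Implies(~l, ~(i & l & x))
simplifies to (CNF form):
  True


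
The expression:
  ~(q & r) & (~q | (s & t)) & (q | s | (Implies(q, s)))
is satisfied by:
  {s: True, t: True, q: False, r: False}
  {s: True, t: False, q: False, r: False}
  {t: True, r: False, s: False, q: False}
  {r: False, t: False, s: False, q: False}
  {r: True, s: True, t: True, q: False}
  {r: True, s: True, t: False, q: False}
  {r: True, t: True, s: False, q: False}
  {r: True, t: False, s: False, q: False}
  {q: True, s: True, t: True, r: False}


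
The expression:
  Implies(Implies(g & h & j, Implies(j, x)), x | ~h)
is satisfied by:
  {x: True, g: True, j: True, h: False}
  {x: True, g: True, j: False, h: False}
  {x: True, j: True, h: False, g: False}
  {x: True, j: False, h: False, g: False}
  {g: True, j: True, h: False, x: False}
  {g: True, j: False, h: False, x: False}
  {j: True, g: False, h: False, x: False}
  {j: False, g: False, h: False, x: False}
  {x: True, g: True, h: True, j: True}
  {x: True, g: True, h: True, j: False}
  {x: True, h: True, j: True, g: False}
  {x: True, h: True, j: False, g: False}
  {g: True, h: True, j: True, x: False}


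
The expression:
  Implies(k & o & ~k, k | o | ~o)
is always true.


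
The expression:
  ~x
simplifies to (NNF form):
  ~x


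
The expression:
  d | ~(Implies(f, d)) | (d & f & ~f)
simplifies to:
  d | f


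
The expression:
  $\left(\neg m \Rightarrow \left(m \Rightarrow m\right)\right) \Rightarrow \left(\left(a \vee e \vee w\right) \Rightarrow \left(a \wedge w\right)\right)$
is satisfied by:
  {a: True, w: True, e: False}
  {a: True, e: True, w: True}
  {e: False, w: False, a: False}


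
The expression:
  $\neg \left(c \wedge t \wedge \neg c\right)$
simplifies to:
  $\text{True}$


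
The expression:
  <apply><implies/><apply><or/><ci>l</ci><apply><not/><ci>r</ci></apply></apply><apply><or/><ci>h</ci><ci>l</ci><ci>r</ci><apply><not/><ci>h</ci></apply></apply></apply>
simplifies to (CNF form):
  <true/>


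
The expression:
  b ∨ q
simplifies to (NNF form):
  b ∨ q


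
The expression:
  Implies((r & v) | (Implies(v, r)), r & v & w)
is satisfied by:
  {w: True, v: True, r: False}
  {v: True, r: False, w: False}
  {r: True, w: True, v: True}


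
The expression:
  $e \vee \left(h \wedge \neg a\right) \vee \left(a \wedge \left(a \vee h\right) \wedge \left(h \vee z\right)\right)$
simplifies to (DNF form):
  $e \vee h \vee \left(a \wedge z\right)$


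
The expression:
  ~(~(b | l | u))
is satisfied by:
  {b: True, l: True, u: True}
  {b: True, l: True, u: False}
  {b: True, u: True, l: False}
  {b: True, u: False, l: False}
  {l: True, u: True, b: False}
  {l: True, u: False, b: False}
  {u: True, l: False, b: False}


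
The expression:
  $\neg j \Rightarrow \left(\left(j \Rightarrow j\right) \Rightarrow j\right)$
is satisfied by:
  {j: True}


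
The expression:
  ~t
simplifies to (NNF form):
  ~t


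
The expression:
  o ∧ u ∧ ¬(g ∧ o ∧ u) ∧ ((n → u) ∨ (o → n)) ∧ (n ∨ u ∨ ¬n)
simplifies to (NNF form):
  o ∧ u ∧ ¬g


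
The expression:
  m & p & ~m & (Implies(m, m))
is never true.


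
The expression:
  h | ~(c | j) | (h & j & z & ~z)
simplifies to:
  h | (~c & ~j)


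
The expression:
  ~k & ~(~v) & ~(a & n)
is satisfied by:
  {v: True, n: False, k: False, a: False}
  {a: True, v: True, n: False, k: False}
  {n: True, v: True, a: False, k: False}


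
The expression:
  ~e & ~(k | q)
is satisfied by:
  {q: False, e: False, k: False}


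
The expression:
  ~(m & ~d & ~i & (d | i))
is always true.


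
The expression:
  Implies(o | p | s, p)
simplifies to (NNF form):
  p | (~o & ~s)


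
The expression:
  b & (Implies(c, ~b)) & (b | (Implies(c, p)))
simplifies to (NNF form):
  b & ~c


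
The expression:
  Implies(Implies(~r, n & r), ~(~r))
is always true.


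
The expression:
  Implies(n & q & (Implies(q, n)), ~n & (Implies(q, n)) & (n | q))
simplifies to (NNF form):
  ~n | ~q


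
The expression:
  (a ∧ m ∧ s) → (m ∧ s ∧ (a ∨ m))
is always true.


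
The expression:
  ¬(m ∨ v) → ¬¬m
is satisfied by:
  {m: True, v: True}
  {m: True, v: False}
  {v: True, m: False}


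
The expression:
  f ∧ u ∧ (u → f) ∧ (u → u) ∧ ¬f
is never true.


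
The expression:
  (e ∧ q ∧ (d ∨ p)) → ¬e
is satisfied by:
  {p: False, e: False, q: False, d: False}
  {d: True, p: False, e: False, q: False}
  {p: True, d: False, e: False, q: False}
  {d: True, p: True, e: False, q: False}
  {q: True, d: False, p: False, e: False}
  {d: True, q: True, p: False, e: False}
  {q: True, p: True, d: False, e: False}
  {d: True, q: True, p: True, e: False}
  {e: True, q: False, p: False, d: False}
  {e: True, d: True, q: False, p: False}
  {e: True, p: True, q: False, d: False}
  {d: True, e: True, p: True, q: False}
  {e: True, q: True, d: False, p: False}


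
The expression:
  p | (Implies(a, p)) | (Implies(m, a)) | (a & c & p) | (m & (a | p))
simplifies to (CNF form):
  True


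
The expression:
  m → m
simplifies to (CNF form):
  True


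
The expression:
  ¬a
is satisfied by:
  {a: False}


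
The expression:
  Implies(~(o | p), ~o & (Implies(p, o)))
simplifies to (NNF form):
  True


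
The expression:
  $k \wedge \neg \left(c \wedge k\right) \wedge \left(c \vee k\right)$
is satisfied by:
  {k: True, c: False}


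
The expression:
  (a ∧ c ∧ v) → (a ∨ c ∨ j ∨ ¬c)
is always true.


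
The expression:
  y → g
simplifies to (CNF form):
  g ∨ ¬y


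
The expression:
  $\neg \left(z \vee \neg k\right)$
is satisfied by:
  {k: True, z: False}


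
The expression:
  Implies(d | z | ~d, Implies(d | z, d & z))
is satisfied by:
  {z: False, d: False}
  {d: True, z: True}


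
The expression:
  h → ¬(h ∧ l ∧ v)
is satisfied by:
  {l: False, v: False, h: False}
  {h: True, l: False, v: False}
  {v: True, l: False, h: False}
  {h: True, v: True, l: False}
  {l: True, h: False, v: False}
  {h: True, l: True, v: False}
  {v: True, l: True, h: False}


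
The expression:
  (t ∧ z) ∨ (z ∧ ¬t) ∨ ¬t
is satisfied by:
  {z: True, t: False}
  {t: False, z: False}
  {t: True, z: True}


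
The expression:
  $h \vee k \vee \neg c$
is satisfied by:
  {h: True, k: True, c: False}
  {h: True, c: False, k: False}
  {k: True, c: False, h: False}
  {k: False, c: False, h: False}
  {h: True, k: True, c: True}
  {h: True, c: True, k: False}
  {k: True, c: True, h: False}


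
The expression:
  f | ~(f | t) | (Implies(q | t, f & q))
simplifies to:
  f | ~t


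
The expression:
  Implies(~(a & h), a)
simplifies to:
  a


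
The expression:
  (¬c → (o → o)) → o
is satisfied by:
  {o: True}


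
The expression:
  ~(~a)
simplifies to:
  a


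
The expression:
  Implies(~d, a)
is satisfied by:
  {a: True, d: True}
  {a: True, d: False}
  {d: True, a: False}


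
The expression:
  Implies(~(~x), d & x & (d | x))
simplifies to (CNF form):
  d | ~x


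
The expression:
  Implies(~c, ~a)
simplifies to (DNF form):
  c | ~a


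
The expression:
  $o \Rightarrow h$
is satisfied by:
  {h: True, o: False}
  {o: False, h: False}
  {o: True, h: True}


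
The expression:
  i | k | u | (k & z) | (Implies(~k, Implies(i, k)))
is always true.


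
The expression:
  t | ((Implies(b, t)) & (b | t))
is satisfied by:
  {t: True}


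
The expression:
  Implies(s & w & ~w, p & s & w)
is always true.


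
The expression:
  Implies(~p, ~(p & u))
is always true.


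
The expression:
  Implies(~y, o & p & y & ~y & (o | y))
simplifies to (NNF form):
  y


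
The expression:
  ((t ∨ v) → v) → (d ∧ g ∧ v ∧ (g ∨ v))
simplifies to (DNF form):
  (t ∧ ¬v) ∨ (v ∧ ¬v) ∨ (d ∧ g ∧ t) ∨ (d ∧ g ∧ v) ∨ (d ∧ t ∧ ¬v) ∨ (d ∧ v ∧ ¬v) ∨ (g ∧ t ∧ ¬v) ∨ (g ∧ v ∧ ¬v)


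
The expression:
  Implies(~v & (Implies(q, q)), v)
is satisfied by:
  {v: True}


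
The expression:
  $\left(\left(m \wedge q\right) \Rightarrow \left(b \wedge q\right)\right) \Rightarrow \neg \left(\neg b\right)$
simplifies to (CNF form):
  $\left(b \vee m\right) \wedge \left(b \vee q\right)$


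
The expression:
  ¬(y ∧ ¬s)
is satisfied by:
  {s: True, y: False}
  {y: False, s: False}
  {y: True, s: True}


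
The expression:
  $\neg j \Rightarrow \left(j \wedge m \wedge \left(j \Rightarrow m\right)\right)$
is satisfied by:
  {j: True}


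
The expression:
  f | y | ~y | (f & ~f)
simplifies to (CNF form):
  True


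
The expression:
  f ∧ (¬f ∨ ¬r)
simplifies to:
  f ∧ ¬r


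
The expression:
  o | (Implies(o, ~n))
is always true.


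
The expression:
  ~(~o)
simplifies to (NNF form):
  o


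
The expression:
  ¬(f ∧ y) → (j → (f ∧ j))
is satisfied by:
  {f: True, j: False}
  {j: False, f: False}
  {j: True, f: True}


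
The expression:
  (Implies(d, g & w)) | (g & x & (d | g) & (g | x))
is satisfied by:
  {x: True, w: True, g: True, d: False}
  {x: True, g: True, w: False, d: False}
  {w: True, g: True, x: False, d: False}
  {g: True, x: False, w: False, d: False}
  {x: True, w: True, g: False, d: False}
  {x: True, g: False, w: False, d: False}
  {w: True, x: False, g: False, d: False}
  {x: False, g: False, w: False, d: False}
  {d: True, x: True, g: True, w: True}
  {d: True, x: True, g: True, w: False}
  {d: True, g: True, w: True, x: False}


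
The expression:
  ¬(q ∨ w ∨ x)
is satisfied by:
  {x: False, q: False, w: False}


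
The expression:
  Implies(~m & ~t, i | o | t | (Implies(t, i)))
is always true.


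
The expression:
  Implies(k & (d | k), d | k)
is always true.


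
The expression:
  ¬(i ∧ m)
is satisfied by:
  {m: False, i: False}
  {i: True, m: False}
  {m: True, i: False}


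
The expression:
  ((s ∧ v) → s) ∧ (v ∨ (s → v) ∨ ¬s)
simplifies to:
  v ∨ ¬s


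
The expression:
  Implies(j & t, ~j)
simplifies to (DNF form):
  ~j | ~t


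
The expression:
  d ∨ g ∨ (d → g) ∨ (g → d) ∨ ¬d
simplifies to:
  True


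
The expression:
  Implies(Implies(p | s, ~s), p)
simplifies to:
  p | s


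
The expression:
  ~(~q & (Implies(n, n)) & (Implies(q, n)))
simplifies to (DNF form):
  q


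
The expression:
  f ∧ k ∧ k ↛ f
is never true.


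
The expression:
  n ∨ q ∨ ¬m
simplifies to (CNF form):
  n ∨ q ∨ ¬m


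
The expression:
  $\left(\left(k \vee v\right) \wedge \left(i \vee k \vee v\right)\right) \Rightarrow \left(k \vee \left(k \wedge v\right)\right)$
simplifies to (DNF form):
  $k \vee \neg v$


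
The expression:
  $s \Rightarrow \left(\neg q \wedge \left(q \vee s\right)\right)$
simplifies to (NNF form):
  $\neg q \vee \neg s$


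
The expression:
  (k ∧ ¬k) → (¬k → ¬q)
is always true.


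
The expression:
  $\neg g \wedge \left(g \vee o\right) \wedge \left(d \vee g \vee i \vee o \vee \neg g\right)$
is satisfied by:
  {o: True, g: False}


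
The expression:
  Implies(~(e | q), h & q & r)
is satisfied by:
  {q: True, e: True}
  {q: True, e: False}
  {e: True, q: False}


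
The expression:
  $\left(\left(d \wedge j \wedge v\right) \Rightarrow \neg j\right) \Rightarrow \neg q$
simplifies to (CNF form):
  $\left(d \vee \neg q\right) \wedge \left(j \vee \neg q\right) \wedge \left(v \vee \neg q\right)$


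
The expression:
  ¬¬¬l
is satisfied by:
  {l: False}


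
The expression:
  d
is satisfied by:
  {d: True}


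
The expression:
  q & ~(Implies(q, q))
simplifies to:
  False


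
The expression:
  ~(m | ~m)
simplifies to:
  False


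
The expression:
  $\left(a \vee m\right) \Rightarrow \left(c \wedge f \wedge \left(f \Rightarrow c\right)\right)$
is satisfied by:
  {f: True, c: True, m: False, a: False}
  {f: True, m: False, c: False, a: False}
  {c: True, f: False, m: False, a: False}
  {f: False, m: False, c: False, a: False}
  {a: True, f: True, c: True, m: False}
  {f: True, m: True, c: True, a: False}
  {a: True, f: True, m: True, c: True}


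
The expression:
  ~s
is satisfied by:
  {s: False}


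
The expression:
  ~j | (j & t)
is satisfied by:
  {t: True, j: False}
  {j: False, t: False}
  {j: True, t: True}


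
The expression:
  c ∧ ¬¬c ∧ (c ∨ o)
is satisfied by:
  {c: True}


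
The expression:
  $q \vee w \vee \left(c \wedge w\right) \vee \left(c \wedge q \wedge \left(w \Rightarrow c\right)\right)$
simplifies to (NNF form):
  $q \vee w$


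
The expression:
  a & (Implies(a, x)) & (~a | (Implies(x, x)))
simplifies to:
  a & x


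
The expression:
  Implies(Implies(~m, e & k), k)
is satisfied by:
  {k: True, m: False}
  {m: False, k: False}
  {m: True, k: True}


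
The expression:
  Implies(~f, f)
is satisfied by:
  {f: True}


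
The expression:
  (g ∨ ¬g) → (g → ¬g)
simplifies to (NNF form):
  ¬g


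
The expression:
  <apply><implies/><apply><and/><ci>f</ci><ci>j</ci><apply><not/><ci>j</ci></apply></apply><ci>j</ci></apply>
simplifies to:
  <true/>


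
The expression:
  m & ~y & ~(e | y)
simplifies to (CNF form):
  m & ~e & ~y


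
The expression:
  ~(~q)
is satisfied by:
  {q: True}


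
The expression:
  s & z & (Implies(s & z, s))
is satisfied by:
  {z: True, s: True}


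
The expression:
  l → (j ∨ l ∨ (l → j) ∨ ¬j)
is always true.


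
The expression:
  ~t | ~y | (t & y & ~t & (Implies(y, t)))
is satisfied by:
  {t: False, y: False}
  {y: True, t: False}
  {t: True, y: False}


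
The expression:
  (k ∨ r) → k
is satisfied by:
  {k: True, r: False}
  {r: False, k: False}
  {r: True, k: True}


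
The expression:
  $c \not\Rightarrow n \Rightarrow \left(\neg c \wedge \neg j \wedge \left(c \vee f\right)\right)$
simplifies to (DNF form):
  $n \vee \neg c$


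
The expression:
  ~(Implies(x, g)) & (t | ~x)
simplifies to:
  t & x & ~g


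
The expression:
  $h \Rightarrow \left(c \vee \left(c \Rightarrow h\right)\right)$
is always true.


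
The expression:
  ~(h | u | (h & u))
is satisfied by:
  {u: False, h: False}


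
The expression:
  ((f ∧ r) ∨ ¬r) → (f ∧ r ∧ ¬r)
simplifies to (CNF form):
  r ∧ ¬f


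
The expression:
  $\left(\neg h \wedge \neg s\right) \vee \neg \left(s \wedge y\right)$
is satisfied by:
  {s: False, y: False}
  {y: True, s: False}
  {s: True, y: False}


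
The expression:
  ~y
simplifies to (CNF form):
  ~y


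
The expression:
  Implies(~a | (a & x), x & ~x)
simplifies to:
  a & ~x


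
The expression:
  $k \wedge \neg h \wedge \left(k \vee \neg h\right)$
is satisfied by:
  {k: True, h: False}


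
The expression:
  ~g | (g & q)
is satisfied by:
  {q: True, g: False}
  {g: False, q: False}
  {g: True, q: True}


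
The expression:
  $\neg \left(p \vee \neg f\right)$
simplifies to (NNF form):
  $f \wedge \neg p$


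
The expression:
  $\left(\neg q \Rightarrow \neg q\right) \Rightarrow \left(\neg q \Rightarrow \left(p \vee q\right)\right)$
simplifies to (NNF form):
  $p \vee q$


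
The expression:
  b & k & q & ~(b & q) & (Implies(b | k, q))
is never true.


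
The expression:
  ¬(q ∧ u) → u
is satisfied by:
  {u: True}


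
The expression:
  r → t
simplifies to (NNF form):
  t ∨ ¬r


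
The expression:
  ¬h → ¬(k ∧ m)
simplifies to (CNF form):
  h ∨ ¬k ∨ ¬m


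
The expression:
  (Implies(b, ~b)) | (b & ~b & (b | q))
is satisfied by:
  {b: False}


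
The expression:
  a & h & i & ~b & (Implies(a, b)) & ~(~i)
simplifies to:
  False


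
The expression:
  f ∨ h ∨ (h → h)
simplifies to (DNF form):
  True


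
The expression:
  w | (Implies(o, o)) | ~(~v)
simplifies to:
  True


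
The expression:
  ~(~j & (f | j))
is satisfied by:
  {j: True, f: False}
  {f: False, j: False}
  {f: True, j: True}


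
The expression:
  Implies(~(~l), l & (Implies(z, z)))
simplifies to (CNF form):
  True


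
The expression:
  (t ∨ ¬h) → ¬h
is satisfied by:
  {h: False, t: False}
  {t: True, h: False}
  {h: True, t: False}


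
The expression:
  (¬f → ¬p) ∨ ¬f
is always true.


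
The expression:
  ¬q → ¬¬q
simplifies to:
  q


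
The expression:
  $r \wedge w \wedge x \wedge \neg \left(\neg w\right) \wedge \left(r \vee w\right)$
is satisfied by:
  {r: True, w: True, x: True}


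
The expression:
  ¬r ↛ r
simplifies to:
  True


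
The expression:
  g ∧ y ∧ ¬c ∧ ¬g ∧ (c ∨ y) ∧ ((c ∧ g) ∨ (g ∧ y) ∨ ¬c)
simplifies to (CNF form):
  False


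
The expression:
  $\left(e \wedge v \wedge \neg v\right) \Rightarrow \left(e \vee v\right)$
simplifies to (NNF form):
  $\text{True}$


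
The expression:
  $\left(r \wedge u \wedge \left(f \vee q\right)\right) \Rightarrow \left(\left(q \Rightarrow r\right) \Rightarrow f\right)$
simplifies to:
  $f \vee \neg q \vee \neg r \vee \neg u$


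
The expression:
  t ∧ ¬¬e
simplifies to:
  e ∧ t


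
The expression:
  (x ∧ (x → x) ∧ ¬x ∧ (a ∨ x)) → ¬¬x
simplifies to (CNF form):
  True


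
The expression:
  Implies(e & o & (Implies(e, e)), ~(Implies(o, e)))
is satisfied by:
  {e: False, o: False}
  {o: True, e: False}
  {e: True, o: False}


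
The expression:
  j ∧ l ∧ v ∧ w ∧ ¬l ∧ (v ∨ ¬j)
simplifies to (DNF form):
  False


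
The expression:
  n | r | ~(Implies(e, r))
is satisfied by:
  {r: True, n: True, e: True}
  {r: True, n: True, e: False}
  {r: True, e: True, n: False}
  {r: True, e: False, n: False}
  {n: True, e: True, r: False}
  {n: True, e: False, r: False}
  {e: True, n: False, r: False}


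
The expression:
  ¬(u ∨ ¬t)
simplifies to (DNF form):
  t ∧ ¬u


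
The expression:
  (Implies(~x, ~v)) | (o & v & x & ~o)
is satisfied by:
  {x: True, v: False}
  {v: False, x: False}
  {v: True, x: True}


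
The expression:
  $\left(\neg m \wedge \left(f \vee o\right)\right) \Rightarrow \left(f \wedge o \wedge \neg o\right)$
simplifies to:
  $m \vee \left(\neg f \wedge \neg o\right)$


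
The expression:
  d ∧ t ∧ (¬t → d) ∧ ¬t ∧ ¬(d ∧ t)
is never true.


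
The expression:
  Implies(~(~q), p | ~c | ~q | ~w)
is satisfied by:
  {p: True, w: False, c: False, q: False}
  {p: False, w: False, c: False, q: False}
  {p: True, q: True, w: False, c: False}
  {q: True, p: False, w: False, c: False}
  {p: True, c: True, q: False, w: False}
  {c: True, q: False, w: False, p: False}
  {p: True, q: True, c: True, w: False}
  {q: True, c: True, p: False, w: False}
  {p: True, w: True, q: False, c: False}
  {w: True, q: False, c: False, p: False}
  {p: True, q: True, w: True, c: False}
  {q: True, w: True, p: False, c: False}
  {p: True, c: True, w: True, q: False}
  {c: True, w: True, q: False, p: False}
  {p: True, q: True, c: True, w: True}


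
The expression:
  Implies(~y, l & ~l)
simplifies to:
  y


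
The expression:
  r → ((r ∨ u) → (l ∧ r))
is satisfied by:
  {l: True, r: False}
  {r: False, l: False}
  {r: True, l: True}


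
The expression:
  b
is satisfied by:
  {b: True}


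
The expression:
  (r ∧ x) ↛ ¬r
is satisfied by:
  {r: True, x: True}


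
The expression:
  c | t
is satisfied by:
  {t: True, c: True}
  {t: True, c: False}
  {c: True, t: False}


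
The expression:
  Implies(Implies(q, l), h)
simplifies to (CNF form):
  (h | q) & (h | ~l)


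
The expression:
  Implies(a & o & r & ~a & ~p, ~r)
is always true.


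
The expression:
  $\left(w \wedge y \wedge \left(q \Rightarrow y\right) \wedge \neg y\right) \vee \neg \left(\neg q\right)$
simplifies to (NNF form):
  $q$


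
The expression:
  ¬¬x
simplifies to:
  x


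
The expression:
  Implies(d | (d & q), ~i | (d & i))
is always true.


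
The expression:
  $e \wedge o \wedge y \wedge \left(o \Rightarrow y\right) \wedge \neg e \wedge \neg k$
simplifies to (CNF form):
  $\text{False}$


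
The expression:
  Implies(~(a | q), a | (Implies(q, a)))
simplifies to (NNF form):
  True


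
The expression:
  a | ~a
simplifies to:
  True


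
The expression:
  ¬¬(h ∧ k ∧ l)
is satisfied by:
  {k: True, h: True, l: True}


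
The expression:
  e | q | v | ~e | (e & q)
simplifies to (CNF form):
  True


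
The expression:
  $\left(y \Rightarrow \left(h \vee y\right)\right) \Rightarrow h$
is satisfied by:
  {h: True}


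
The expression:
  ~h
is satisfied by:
  {h: False}


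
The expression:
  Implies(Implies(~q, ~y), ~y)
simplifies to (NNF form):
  ~q | ~y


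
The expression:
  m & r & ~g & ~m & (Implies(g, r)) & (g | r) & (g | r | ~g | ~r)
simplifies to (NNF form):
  False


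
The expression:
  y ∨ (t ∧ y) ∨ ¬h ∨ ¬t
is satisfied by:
  {y: True, h: False, t: False}
  {h: False, t: False, y: False}
  {y: True, t: True, h: False}
  {t: True, h: False, y: False}
  {y: True, h: True, t: False}
  {h: True, y: False, t: False}
  {y: True, t: True, h: True}


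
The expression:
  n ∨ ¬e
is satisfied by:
  {n: True, e: False}
  {e: False, n: False}
  {e: True, n: True}


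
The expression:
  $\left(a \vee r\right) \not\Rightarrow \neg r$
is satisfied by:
  {r: True}


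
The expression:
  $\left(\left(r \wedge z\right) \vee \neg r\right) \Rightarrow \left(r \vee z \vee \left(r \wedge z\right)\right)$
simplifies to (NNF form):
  $r \vee z$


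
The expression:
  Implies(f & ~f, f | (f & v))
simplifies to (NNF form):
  True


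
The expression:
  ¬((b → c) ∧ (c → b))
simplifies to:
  (b ∧ ¬c) ∨ (c ∧ ¬b)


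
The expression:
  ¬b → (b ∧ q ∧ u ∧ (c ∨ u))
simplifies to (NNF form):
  b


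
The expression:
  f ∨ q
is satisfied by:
  {q: True, f: True}
  {q: True, f: False}
  {f: True, q: False}


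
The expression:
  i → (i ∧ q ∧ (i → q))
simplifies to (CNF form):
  q ∨ ¬i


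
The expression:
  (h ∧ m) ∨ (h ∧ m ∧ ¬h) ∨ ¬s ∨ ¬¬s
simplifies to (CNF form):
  True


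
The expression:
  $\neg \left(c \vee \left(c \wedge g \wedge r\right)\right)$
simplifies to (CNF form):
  $\neg c$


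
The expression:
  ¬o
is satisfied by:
  {o: False}


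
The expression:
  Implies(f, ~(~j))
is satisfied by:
  {j: True, f: False}
  {f: False, j: False}
  {f: True, j: True}


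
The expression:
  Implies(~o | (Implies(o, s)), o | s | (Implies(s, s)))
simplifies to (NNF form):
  True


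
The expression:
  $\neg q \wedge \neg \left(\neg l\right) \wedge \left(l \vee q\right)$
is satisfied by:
  {l: True, q: False}


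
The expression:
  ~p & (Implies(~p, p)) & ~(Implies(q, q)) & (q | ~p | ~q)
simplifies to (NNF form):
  False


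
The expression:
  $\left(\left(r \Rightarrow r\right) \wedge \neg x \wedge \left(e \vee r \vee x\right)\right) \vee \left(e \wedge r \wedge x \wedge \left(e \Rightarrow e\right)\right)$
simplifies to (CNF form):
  $\left(e \vee r\right) \wedge \left(e \vee \neg x\right) \wedge \left(r \vee \neg x\right) \wedge \left(e \vee r \vee \neg x\right)$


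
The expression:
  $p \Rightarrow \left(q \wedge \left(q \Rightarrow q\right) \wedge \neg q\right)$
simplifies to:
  $\neg p$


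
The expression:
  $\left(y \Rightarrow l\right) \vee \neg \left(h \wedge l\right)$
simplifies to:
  $\text{True}$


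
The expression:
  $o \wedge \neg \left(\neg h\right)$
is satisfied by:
  {h: True, o: True}


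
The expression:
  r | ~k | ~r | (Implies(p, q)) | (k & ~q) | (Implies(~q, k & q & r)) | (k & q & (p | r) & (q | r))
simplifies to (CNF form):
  True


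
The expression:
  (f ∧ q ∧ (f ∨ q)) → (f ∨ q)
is always true.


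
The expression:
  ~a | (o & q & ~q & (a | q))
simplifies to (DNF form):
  ~a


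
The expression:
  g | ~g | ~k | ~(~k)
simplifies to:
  True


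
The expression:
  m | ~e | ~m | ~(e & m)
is always true.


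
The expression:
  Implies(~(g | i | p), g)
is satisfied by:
  {i: True, g: True, p: True}
  {i: True, g: True, p: False}
  {i: True, p: True, g: False}
  {i: True, p: False, g: False}
  {g: True, p: True, i: False}
  {g: True, p: False, i: False}
  {p: True, g: False, i: False}


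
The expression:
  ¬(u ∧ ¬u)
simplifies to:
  True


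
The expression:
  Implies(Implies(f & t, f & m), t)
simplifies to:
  t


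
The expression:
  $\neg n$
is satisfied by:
  {n: False}


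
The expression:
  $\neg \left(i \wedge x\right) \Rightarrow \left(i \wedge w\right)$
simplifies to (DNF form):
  $\left(i \wedge w\right) \vee \left(i \wedge x\right)$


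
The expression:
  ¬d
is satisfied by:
  {d: False}


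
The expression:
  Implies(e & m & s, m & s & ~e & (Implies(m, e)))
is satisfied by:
  {s: False, m: False, e: False}
  {e: True, s: False, m: False}
  {m: True, s: False, e: False}
  {e: True, m: True, s: False}
  {s: True, e: False, m: False}
  {e: True, s: True, m: False}
  {m: True, s: True, e: False}


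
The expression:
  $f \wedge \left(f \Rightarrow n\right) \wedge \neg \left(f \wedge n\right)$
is never true.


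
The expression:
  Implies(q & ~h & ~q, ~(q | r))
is always true.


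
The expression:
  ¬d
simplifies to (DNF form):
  ¬d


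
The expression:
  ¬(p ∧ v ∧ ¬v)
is always true.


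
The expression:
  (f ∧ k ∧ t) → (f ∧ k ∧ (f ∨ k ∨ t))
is always true.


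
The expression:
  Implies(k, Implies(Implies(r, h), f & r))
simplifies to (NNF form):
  ~k | (f & r) | (r & ~h)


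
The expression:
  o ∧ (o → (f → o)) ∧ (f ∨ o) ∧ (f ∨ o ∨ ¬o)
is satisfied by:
  {o: True}


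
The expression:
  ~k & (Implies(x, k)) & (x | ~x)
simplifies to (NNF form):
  ~k & ~x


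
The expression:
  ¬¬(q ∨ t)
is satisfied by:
  {t: True, q: True}
  {t: True, q: False}
  {q: True, t: False}


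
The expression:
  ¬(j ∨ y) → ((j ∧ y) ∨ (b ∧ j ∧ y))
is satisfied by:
  {y: True, j: True}
  {y: True, j: False}
  {j: True, y: False}


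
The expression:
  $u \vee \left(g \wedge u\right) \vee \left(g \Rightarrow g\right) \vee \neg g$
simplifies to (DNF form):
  $\text{True}$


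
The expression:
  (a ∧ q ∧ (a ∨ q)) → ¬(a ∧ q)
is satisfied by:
  {q: False, a: False}
  {a: True, q: False}
  {q: True, a: False}


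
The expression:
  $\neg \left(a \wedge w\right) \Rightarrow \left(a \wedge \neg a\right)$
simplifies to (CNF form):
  $a \wedge w$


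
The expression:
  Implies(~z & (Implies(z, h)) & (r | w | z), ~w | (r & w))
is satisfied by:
  {r: True, z: True, w: False}
  {r: True, w: False, z: False}
  {z: True, w: False, r: False}
  {z: False, w: False, r: False}
  {r: True, z: True, w: True}
  {r: True, w: True, z: False}
  {z: True, w: True, r: False}


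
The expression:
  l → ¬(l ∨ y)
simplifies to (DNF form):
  ¬l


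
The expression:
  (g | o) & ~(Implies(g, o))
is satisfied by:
  {g: True, o: False}


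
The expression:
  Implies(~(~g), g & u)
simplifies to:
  u | ~g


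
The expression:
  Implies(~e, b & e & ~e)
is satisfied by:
  {e: True}


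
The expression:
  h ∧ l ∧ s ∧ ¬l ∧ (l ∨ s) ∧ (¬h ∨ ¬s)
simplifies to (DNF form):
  False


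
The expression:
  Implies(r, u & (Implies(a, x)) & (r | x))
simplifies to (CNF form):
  (u | ~r) & (u | x | ~r) & (u | ~a | ~r) & (x | ~a | ~r)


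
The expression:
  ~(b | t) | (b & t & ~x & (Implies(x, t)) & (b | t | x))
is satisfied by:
  {b: False, t: False, x: False}
  {x: True, b: False, t: False}
  {t: True, b: True, x: False}
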